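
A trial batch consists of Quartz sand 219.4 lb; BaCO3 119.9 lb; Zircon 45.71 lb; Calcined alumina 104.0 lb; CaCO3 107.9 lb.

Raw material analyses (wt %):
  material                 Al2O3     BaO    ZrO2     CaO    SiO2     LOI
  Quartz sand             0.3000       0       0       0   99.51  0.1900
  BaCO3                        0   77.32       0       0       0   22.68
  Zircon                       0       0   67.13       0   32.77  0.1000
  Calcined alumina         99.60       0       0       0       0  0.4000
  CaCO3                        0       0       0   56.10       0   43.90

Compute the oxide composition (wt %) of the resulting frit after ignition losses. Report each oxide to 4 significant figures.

Glass mass = 521.5 lb (batch 596.9 − LOI 75.44).
Composition: Al2O3 19.99%, BaO 17.78%, ZrO2 5.884%, CaO 11.61%, SiO2 44.74%

Working values appear, with 4-significant-figure rounding, at each printed step — full precision is maintained in every operation — a single rounding finalizes every reported value — derived quantities are rebuilt in exact precision (glass mass, five oxide percentages, LOI, the yield, the totals) using the weight values at 521.5 lb of glass, as quoted within the problem or answer text.
Delivered oxide masses:
  Al2O3: 219.4·0.003000 + 104.0·0.9960 = 104.2 lb
  BaO: 119.9·0.7732 = 92.71 lb
  ZrO2: 45.71·0.6713 = 30.69 lb
  CaO: 107.9·0.5610 = 60.53 lb
  SiO2: 219.4·0.9951 + 45.71·0.3277 = 233.3 lb
LOI: 219.4·0.001900 + 119.9·0.2268 + 45.71·0.001000 + 104.0·0.004000 + 107.9·0.4390 = 75.44 lb
batch − LOI leaves glass = 596.9 − 75.44 = 521.5 lb (matching Σ of the oxides)
each oxide over glass, ×100, is wt %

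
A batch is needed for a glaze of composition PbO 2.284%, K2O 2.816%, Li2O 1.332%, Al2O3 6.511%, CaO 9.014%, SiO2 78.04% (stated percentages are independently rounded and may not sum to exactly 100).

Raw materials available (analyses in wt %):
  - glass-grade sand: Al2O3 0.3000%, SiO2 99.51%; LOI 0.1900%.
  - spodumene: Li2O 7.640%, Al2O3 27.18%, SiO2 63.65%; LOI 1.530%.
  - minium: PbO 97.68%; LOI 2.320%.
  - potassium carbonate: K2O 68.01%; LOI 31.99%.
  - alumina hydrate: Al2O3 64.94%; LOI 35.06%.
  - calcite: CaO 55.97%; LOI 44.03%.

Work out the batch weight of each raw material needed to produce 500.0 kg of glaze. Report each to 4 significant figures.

Batch per 500.0 kg glaze:
  glass-grade sand: 336.4 kg
  spodumene: 87.17 kg
  minium: 11.69 kg
  potassium carbonate: 20.70 kg
  alumina hydrate: 12.09 kg
  calcite: 80.53 kg
Total batch = 548.6 kg; LOI loss = 48.56 kg; yield = 91.15%

The intermediate values appear rounded to four significant digits in the printout; all arithmetic runs at full precision end to end — each reported value is rounded exactly once. All derived quantities, which include totals, net glass mass, six oxide percentages, ignition loss, yield, are carried in full float precision, as set out in either problem or answer, starting from the weights at 500.0 kg of glass.
Oxide-by-oxide targets in 500.0 kg glaze:
  PbO: 2.284% × 500.0 = 11.42 kg
  K2O: 2.816% × 500.0 = 14.08 kg
  Li2O: 1.332% × 500.0 = 6.660 kg
  Al2O3: 6.511% × 500.0 = 32.56 kg
  CaO: 9.014% × 500.0 = 45.07 kg
  SiO2: 78.04% × 500.0 = 390.2 kg
Oxide-by-oxide audit given the weights on record, at the basis given (oxide sums agree with the targets net of answer rounding effects):
  PbO: 11.69·0.9768 = 11.42 kg (target 11.42 kg)
  K2O: 20.70·0.6801 = 14.08 kg (target 14.08 kg)
  Li2O: 87.17·0.07640 = 6.660 kg (target 6.660 kg)
  Al2O3: 336.4·0.003000 + 87.17·0.2718 + 12.09·0.6494 = 32.55 kg (target 32.56 kg)
  CaO: 80.53·0.5597 = 45.07 kg (target 45.07 kg)
  SiO2: 336.4·0.9951 + 87.17·0.6365 = 390.2 kg (target 390.2 kg)
Glass-mass closure: Σ batch − LOI loss = 500.0 kg (oxide target masses add up to 500.0 kg; with the basis standing at 500.0 kg — rounding explains the deltas).
Whole-batch sum: Σ batch = 548.6 kg; loss to ignition Σ batch·LOI = 48.56 kg; glass ÷ batch gives a yield of 91.15%.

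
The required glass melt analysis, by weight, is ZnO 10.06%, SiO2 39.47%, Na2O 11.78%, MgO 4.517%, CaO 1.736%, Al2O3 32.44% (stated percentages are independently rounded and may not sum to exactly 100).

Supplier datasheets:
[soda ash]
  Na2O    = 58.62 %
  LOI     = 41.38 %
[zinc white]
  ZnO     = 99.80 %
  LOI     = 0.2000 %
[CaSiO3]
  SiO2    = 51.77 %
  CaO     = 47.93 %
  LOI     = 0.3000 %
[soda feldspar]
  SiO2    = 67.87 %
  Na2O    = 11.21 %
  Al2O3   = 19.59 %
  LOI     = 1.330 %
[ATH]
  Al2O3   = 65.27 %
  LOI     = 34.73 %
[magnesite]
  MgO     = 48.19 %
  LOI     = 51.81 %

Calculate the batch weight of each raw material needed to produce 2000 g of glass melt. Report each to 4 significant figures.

Batch per 2000 g glass melt:
  soda ash: 190.1 g
  zinc white: 201.6 g
  CaSiO3: 72.44 g
  soda feldspar: 1108 g
  ATH: 661.5 g
  magnesite: 187.5 g
Total batch = 2421 g; LOI loss = 420.9 g; yield = 82.62%

Intermediates are printed rounded off to 4 significant digits on the page; all arithmetic runs at exact precision at all times; exactly one rounding is applied to every reported value — the derived quantities (ignition loss, net glass mass, totals, yield, the six compositions) are computed starting from the weights at 2000 g of glass at exact precision, exactly as shown in the question or the answer.
Target masses of each oxide per 2000 g glass melt:
  ZnO: 10.06% × 2000 = 201.2 g
  SiO2: 39.47% × 2000 = 789.4 g
  Na2O: 11.78% × 2000 = 235.6 g
  MgO: 4.517% × 2000 = 90.34 g
  CaO: 1.736% × 2000 = 34.72 g
  Al2O3: 32.44% × 2000 = 648.8 g
Sums-versus-targets review on the weights just shown, on the stated basis (sums match the target masses up to rounding of the answer):
  ZnO: 201.6·0.9980 = 201.2 g (target 201.2 g)
  SiO2: 72.44·0.5177 + 1108·0.6787 = 789.5 g (target 789.4 g)
  Na2O: 190.1·0.5862 + 1108·0.1121 = 235.6 g (target 235.6 g)
  MgO: 187.5·0.4819 = 90.36 g (target 90.34 g)
  CaO: 72.44·0.4793 = 34.72 g (target 34.72 g)
  Al2O3: 1108·0.1959 + 661.5·0.6527 = 648.8 g (target 648.8 g)
Glass-mass sanity pass: batch Σ − ignition loss = 2000 g (targets for the oxides total 2000 g; with the basis standing at 2000 g — any gap is answer rounding).
Summing the batch: Σ batch = 2421 g; Σ batch·LOI gives LOI loss = 420.9 g; yield, glass over the total, = 82.62%.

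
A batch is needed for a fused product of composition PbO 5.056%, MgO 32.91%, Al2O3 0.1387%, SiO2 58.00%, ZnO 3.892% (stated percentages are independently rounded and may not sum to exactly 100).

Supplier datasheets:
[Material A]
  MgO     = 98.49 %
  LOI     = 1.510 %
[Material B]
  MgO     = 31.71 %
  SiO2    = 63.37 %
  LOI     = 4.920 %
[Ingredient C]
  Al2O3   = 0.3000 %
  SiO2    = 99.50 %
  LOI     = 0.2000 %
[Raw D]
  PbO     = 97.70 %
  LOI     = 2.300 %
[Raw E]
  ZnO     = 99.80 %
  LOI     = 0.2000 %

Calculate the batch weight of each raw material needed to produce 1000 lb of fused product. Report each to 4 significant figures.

Batch per 1000 lb fused product:
  Material A: 273.2 lb
  Material B: 189.3 lb
  Ingredient C: 462.3 lb
  Raw D: 51.75 lb
  Raw E: 39.00 lb
Total batch = 1016 lb; LOI loss = 15.63 lb; yield = 98.46%

Full float precision is maintained at all times. Values along the way appear, with 4-significant-figure rounding, in the printout. A single rounding completes every reported figure — derived quantities are re-derived using the weight values at 1000 lb of glass in exact precision (net glass mass, the yield, five oxide percentages, totals, LOI) precisely as stated by the problem or the answer.
The oxide mass targets at 1000 lb fused product:
  PbO: 5.056% × 1000 = 50.56 lb
  MgO: 32.91% × 1000 = 329.1 lb
  Al2O3: 0.1387% × 1000 = 1.387 lb
  SiO2: 58.00% × 1000 = 580.0 lb
  ZnO: 3.892% × 1000 = 38.92 lb
Checking each oxide sum with the batch weights as given, on the stated basis (target by target, the sums agree exact up to rounding of places):
  PbO: 51.75·0.9770 = 50.56 lb (target 50.56 lb)
  MgO: 273.2·0.9849 + 189.3·0.3171 = 329.1 lb (target 329.1 lb)
  Al2O3: 462.3·0.003000 = 1.387 lb (target 1.387 lb)
  SiO2: 189.3·0.6337 + 462.3·0.9950 = 579.9 lb (target 580.0 lb)
  ZnO: 39.00·0.9980 = 38.92 lb (target 38.92 lb)
Glass-mass bookkeeping: batch total minus LOI = 999.9 lb (per-oxide target masses sum to 1000 lb; basis as stated: 1000 lb — rounding explains the deltas).
Adding the batch up: Σ batch = 1016 lb; loss to ignition Σ batch·LOI = 15.63 lb; glass ÷ batch gives a yield of 98.46%.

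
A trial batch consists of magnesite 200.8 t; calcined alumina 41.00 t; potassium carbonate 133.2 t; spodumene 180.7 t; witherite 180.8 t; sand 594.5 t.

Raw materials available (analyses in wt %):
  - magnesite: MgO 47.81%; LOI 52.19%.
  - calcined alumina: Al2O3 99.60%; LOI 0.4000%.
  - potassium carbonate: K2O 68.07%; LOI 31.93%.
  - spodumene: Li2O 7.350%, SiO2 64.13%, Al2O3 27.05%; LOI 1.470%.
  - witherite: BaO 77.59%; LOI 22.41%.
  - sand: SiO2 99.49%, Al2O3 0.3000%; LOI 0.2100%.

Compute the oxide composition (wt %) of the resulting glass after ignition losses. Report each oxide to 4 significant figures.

Glass mass = 1139 t (batch 1331 − LOI 191.9).
Composition: MgO 8.428%, Li2O 1.166%, K2O 7.960%, BaO 12.32%, SiO2 62.10%, Al2O3 8.033%

Full precision is kept from first step to last. Values along the way are printed rounded to four significant digits in the printout. Each reported figure is rounded a single time — the derived quantities, which include totals, glass mass, ignition loss, six oxide percentages, the yield, are carried in full float precision, as written in the problem or the answer, starting from the weights at 1139 t of glass.
Mass of each oxide from the mix:
  MgO: 200.8·0.4781 = 96.00 t
  Li2O: 180.7·0.07350 = 13.28 t
  K2O: 133.2·0.6807 = 90.67 t
  BaO: 180.8·0.7759 = 140.3 t
  SiO2: 180.7·0.6413 + 594.5·0.9949 = 707.4 t
  Al2O3: 41.00·0.9960 + 180.7·0.2705 + 594.5·0.003000 = 91.50 t
LOI: 200.8·0.5219 + 41.00·0.004000 + 133.2·0.3193 + 180.7·0.01470 + 180.8·0.2241 + 594.5·0.002100 = 191.9 t
batch − LOI leaves glass = 1331 − 191.9 = 1139 t (equal to the oxide-mass sum)
wt % = 100 × oxide mass / glass mass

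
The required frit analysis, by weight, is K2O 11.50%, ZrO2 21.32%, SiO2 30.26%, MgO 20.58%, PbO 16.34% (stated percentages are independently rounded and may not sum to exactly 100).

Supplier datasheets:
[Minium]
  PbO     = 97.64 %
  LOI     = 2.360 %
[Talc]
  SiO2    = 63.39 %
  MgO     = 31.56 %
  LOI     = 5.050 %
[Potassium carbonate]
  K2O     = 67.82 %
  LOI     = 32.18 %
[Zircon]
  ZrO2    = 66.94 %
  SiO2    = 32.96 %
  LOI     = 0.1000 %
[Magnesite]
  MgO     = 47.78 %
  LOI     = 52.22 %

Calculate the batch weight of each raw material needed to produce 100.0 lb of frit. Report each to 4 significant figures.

All arithmetic runs at exact precision all the way through; rounding to 4 significant figures applies to each working value as printed; each reported result sees exactly one rounding. Derived quantities are re-derived at exact precision (the yield, totals, five oxide percentages, glass mass, LOI) starting from the weights for 100.0 lb of glass as given in the question or the answer.
Per-oxide target masses for 100.0 lb frit:
  K2O: 11.50% × 100.0 = 11.50 lb
  ZrO2: 21.32% × 100.0 = 21.32 lb
  SiO2: 30.26% × 100.0 = 30.26 lb
  MgO: 20.58% × 100.0 = 20.58 lb
  PbO: 16.34% × 100.0 = 16.34 lb
Checking each oxide sum on the weights just shown, relative to the basis at hand (each sum matches its target mass once rounding is allowed for):
  K2O: 16.96·0.6782 = 11.50 lb (target 11.50 lb)
  ZrO2: 31.85·0.6694 = 21.32 lb (target 21.32 lb)
  SiO2: 31.18·0.6339 + 31.85·0.3296 = 30.26 lb (target 30.26 lb)
  MgO: 31.18·0.3156 + 22.48·0.4778 = 20.58 lb (target 20.58 lb)
  PbO: 16.73·0.9764 = 16.34 lb (target 16.34 lb)
Glass mass check: batch total minus LOI = 100.0 lb (targets for the oxides total 100.0 lb; stated basis 100.0 lb — deltas are rounding alone).
Adding the batch up: Σ batch = 119.2 lb; LOI loss = Σ batch·LOI = 19.20 lb; yield, glass over the total, = 83.89%.

Batch per 100.0 lb frit:
  Minium: 16.73 lb
  Talc: 31.18 lb
  Potassium carbonate: 16.96 lb
  Zircon: 31.85 lb
  Magnesite: 22.48 lb
Total batch = 119.2 lb; LOI loss = 19.20 lb; yield = 83.89%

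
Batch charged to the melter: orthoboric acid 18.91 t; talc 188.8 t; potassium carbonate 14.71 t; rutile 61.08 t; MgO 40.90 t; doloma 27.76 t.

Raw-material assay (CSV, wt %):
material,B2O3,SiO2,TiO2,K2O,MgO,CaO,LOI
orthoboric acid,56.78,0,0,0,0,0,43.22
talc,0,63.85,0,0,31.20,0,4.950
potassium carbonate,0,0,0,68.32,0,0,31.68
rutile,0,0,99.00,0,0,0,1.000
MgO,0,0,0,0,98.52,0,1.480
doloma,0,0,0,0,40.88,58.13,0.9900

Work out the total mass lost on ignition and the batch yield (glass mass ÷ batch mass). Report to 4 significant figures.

All internal work carries full precision in all steps; mid-chain values are displayed (rounded to four significant figures) within the worked lines; each reported figure is rounded only once; the derived quantities are carried in exact precision (six oxide percentages, ignition loss, net glass mass, the yield, the totals) from the weighed amounts on 328.5 t of glass, exactly as shown in the question or the answer.
LOI of each material in turn:
  orthoboric acid: 18.91 × 0.4322 = 8.173 t
  talc: 188.8 × 0.04950 = 9.346 t
  potassium carbonate: 14.71 × 0.3168 = 4.660 t
  rutile: 61.08 × 0.01000 = 0.6108 t
  MgO: 40.90 × 0.01480 = 0.6053 t
  doloma: 27.76 × 0.009900 = 0.2748 t
Total LOI = 23.67 t
Glass = batch − LOI = 352.2 − 23.67 = 328.5 t

LOI loss = 23.67 t; glass = 328.5 t; yield = 93.28%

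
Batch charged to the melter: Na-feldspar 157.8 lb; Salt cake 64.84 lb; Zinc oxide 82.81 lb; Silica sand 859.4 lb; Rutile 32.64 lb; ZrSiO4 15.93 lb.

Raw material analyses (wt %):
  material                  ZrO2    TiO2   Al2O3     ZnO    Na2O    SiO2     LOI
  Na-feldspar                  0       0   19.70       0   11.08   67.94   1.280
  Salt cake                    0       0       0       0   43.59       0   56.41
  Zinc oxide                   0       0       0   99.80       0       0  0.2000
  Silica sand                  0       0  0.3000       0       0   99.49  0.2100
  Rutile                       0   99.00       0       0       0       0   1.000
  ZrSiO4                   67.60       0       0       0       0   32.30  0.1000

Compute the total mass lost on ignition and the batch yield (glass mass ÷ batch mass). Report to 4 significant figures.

LOI loss = 40.91 lb; glass = 1173 lb; yield = 96.63%

Intermediates are displayed with 4-significant-figure rounding between the steps — all arithmetic runs at full float precision at each step. Exactly one rounding goes into every reported figure; all derived quantities, including LOI, glass mass, the yield, the six compositions, the totals, are computed starting from the weights for 1173 lb of glass in full float precision, as set out in the problem or answer text.
Material-by-material LOI:
  Na-feldspar: 157.8 × 0.01280 = 2.020 lb
  Salt cake: 64.84 × 0.5641 = 36.58 lb
  Zinc oxide: 82.81 × 0.002000 = 0.1656 lb
  Silica sand: 859.4 × 0.002100 = 1.805 lb
  Rutile: 32.64 × 0.01000 = 0.3264 lb
  ZrSiO4: 15.93 × 0.001000 = 0.01593 lb
Total LOI = 40.91 lb
Glass = batch − LOI = 1213 − 40.91 = 1173 lb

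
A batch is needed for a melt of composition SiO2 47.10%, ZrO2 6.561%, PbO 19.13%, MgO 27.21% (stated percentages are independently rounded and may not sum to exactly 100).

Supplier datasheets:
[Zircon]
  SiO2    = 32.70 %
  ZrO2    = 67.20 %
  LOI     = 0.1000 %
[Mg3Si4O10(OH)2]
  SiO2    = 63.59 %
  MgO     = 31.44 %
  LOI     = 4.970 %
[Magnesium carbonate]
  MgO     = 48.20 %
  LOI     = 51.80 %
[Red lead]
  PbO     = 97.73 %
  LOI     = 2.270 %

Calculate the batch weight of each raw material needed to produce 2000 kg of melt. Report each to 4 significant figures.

Batch per 2000 kg melt:
  Zircon: 195.3 kg
  Mg3Si4O10(OH)2: 1381 kg
  Magnesium carbonate: 228.3 kg
  Red lead: 391.5 kg
Total batch = 2196 kg; LOI loss = 196.0 kg; yield = 91.08%

All arithmetic maintains full float precision throughout; mid-chain values are shown, rounded to 4 significant digits, on the page — each reported value is rounded only once — all derived quantities (the yield, totals, four oxide percentages, LOI, glass mass) are computed at full float precision using the weight values for 2000 kg of glass, as quoted within the question or the answer.
The oxide mass targets at 2000 kg melt:
  SiO2: 47.10% × 2000 = 942.0 kg
  ZrO2: 6.561% × 2000 = 131.2 kg
  PbO: 19.13% × 2000 = 382.6 kg
  MgO: 27.21% × 2000 = 544.2 kg
Mass-balance tally per oxide with the batch weights as given, at the basis given (each sum matches its target mass inside rounding margins):
  SiO2: 195.3·0.3270 + 1381·0.6359 = 942.0 kg (target 942.0 kg)
  ZrO2: 195.3·0.6720 = 131.2 kg (target 131.2 kg)
  PbO: 391.5·0.9773 = 382.6 kg (target 382.6 kg)
  MgO: 1381·0.3144 + 228.3·0.4820 = 544.2 kg (target 544.2 kg)
Auditing the glass mass value: the batch minus its LOI: 2000 kg (summing oxide targets gives 2000 kg; basis as stated: 2000 kg — deltas are rounding alone).
Total batch = Σ batch = 2196 kg; the LOI term Σ batch·LOI equals 196.0 kg; glass ÷ batch gives a yield of 91.08%.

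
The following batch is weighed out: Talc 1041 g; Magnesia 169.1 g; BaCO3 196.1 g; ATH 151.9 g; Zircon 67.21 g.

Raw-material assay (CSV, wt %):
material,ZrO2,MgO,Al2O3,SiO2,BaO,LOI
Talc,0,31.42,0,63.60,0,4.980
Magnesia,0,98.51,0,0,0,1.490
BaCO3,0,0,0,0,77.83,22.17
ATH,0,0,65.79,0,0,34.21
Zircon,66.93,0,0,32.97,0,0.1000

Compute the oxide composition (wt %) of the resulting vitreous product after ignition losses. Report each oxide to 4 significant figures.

Glass mass = 1475 g (batch 1625 − LOI 149.9).
Composition: ZrO2 3.049%, MgO 33.46%, Al2O3 6.773%, SiO2 46.37%, BaO 10.34%

In-progress results are displayed rounded off to 4 significant figures when written out; the whole derivation maintains full float precision through the solve. Exactly one rounding goes into every reported result — all derived quantities (yield, glass mass, the totals, ignition loss, the five compositions) are computed in full float precision from the batch weights for 1475 g of glass exactly as shown in either problem or answer.
Oxide-by-oxide delivered mass:
  ZrO2: 67.21·0.6693 = 44.98 g
  MgO: 1041·0.3142 + 169.1·0.9851 = 493.7 g
  Al2O3: 151.9·0.6579 = 99.94 g
  SiO2: 1041·0.6360 + 67.21·0.3297 = 684.2 g
  BaO: 196.1·0.7783 = 152.6 g
LOI: 1041·0.04980 + 169.1·0.01490 + 196.1·0.2217 + 151.9·0.3421 + 67.21·0.001000 = 149.9 g
Resulting glass, batch − LOI: 1625 − 149.9 = 1475 g (the oxide masses sum to this)
each oxide over glass, ×100, is wt %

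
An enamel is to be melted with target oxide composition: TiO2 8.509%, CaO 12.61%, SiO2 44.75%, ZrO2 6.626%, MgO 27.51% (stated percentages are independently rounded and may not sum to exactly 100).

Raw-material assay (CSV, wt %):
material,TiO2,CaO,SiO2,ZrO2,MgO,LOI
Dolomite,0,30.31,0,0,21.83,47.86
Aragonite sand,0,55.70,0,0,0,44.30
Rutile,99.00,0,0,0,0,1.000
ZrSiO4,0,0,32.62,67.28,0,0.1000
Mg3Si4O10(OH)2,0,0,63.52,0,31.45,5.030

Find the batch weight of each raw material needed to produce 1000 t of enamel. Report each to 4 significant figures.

All arithmetic maintains full precision in all steps — the intermediate values appear rounded off to 4 significant figures on the page; each reported figure is rounded a single time; derived quantities, which include the five compositions, ignition loss, net glass mass, yield, the totals, are computed in full precision, exactly as printed in the problem or answer text, starting from the weights on 1000 t of glass.
The oxide mass targets at 1000 t enamel:
  TiO2: 8.509% × 1000 = 85.09 t
  CaO: 12.61% × 1000 = 126.1 t
  SiO2: 44.75% × 1000 = 447.5 t
  ZrO2: 6.626% × 1000 = 66.26 t
  MgO: 27.51% × 1000 = 275.1 t
Sums-versus-targets review from the weights as reported, versus the basis set out (every target is met by its sum modulo rounding of the values):
  TiO2: 85.95·0.9900 = 85.09 t (target 85.09 t)
  CaO: 318.1·0.3031 + 53.30·0.5570 = 126.1 t (target 126.1 t)
  SiO2: 98.48·0.3262 + 653.9·0.6352 = 447.5 t (target 447.5 t)
  ZrO2: 98.48·0.6728 = 66.26 t (target 66.26 t)
  MgO: 318.1·0.2183 + 653.9·0.3145 = 275.1 t (target 275.1 t)
The glass-mass cross-check: total batch − LOI = 1000 t (the Σ of target masses is 1000 t; against the stated basis, 1000 t — a pure rounding effect).
Summing the batch: Σ batch = 1210 t; ignition loss, Σ(batch × LOI) = 209.7 t; glass ÷ batch gives a yield of 82.67%.

Batch per 1000 t enamel:
  Dolomite: 318.1 t
  Aragonite sand: 53.30 t
  Rutile: 85.95 t
  ZrSiO4: 98.48 t
  Mg3Si4O10(OH)2: 653.9 t
Total batch = 1210 t; LOI loss = 209.7 t; yield = 82.67%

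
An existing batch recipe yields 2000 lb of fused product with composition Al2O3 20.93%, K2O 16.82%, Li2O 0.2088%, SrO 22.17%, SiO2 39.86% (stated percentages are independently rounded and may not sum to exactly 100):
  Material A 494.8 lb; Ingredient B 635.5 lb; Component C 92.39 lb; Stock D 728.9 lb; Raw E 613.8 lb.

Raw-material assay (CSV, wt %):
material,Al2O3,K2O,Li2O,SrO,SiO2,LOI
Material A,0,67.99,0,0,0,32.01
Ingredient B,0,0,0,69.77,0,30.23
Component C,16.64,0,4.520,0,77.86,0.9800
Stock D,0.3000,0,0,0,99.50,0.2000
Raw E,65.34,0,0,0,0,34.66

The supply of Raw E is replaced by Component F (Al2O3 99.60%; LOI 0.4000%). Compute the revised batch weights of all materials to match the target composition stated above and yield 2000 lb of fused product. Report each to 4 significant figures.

The intermediate values are displayed rounded to 4 significant figures between the steps; the whole derivation keeps full precision through every step — exactly one rounding goes into each reported number — the derived quantities are rebuilt starting from the weights per 2000 lb of glass in exact precision (glass mass, the five compositions, LOI, totals, the yield) as quoted within either problem or answer.
Per-oxide target masses for 2000 lb fused product:
  Al2O3: 20.93% × 2000 = 418.6 lb
  K2O: 16.82% × 2000 = 336.4 lb
  Li2O: 0.2088% × 2000 = 4.176 lb
  SrO: 22.17% × 2000 = 443.4 lb
  SiO2: 39.86% × 2000 = 797.2 lb
Oxide-by-oxide audit on the weights just shown, for the quoted basis mass (target by target, the sums agree within answer rounding):
  Al2O3: 92.39·0.1664 + 728.9·0.003000 + 402.7·0.9960 = 418.6 lb (target 418.6 lb)
  K2O: 494.8·0.6799 = 336.4 lb (target 336.4 lb)
  Li2O: 92.39·0.04520 = 4.176 lb (target 4.176 lb)
  SrO: 635.5·0.6977 = 443.4 lb (target 443.4 lb)
  SiO2: 92.39·0.7786 + 728.9·0.9950 = 797.2 lb (target 797.2 lb)
Glass-mass sanity pass: total batch − LOI = 2000 lb (the targets, summed, come to 2000 lb; with the basis standing at 2000 lb — rounding explains the deltas).
Total batch = Σ batch = 2354 lb; loss to ignition Σ batch·LOI = 354.5 lb; yield: glass divided by total = 84.94%.

Revised batch per 2000 lb fused product:
  Material A: 494.8 lb
  Ingredient B: 635.5 lb
  Component C: 92.39 lb
  Stock D: 728.9 lb
  Component F: 402.7 lb
Total batch = 2354 lb; LOI loss = 354.5 lb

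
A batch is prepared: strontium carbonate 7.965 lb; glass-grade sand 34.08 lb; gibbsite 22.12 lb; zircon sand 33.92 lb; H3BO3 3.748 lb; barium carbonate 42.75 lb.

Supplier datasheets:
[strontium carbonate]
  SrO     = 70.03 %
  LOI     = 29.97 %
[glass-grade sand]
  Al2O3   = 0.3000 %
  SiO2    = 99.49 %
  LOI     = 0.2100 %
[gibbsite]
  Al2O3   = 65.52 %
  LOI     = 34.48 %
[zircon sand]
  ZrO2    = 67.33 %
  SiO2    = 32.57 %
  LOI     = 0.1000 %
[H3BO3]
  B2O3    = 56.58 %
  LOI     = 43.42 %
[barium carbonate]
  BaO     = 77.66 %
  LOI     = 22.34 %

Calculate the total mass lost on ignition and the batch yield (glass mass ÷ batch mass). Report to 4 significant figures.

LOI loss = 21.30 lb; glass = 123.3 lb; yield = 85.27%

Working values are displayed rounded to four significant figures within the worked lines; all arithmetic holds exact precision in all steps. Each reported number is rounded only once — all derived quantities, which include glass mass, the yield, the six compositions, totals, LOI, are carried at exact precision, as written in question or answer, from the weighed amounts at 123.3 lb of glass.
Per-material ignition loss:
  strontium carbonate: 7.965 × 0.2997 = 2.387 lb
  glass-grade sand: 34.08 × 0.002100 = 0.07157 lb
  gibbsite: 22.12 × 0.3448 = 7.627 lb
  zircon sand: 33.92 × 0.001000 = 0.03392 lb
  H3BO3: 3.748 × 0.4342 = 1.627 lb
  barium carbonate: 42.75 × 0.2234 = 9.550 lb
Total LOI = 21.30 lb
Glass = batch − LOI = 144.6 − 21.30 = 123.3 lb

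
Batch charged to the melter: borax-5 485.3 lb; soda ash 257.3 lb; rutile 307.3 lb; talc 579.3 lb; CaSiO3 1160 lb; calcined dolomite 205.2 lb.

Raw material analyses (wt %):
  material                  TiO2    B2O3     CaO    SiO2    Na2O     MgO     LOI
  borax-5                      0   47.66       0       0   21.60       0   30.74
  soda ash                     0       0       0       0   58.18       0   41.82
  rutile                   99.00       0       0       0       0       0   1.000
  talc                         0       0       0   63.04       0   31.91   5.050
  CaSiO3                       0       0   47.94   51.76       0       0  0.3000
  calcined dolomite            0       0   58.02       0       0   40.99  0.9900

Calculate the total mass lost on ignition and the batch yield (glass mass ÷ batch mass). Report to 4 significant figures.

LOI loss = 294.6 lb; glass = 2700 lb; yield = 90.16%

Every computation maintains full precision throughout — in-progress results are shown (rounded to 4 significant digits) alongside each step; exactly one rounding goes into each reported value. All derived quantities, which include six oxide percentages, LOI, the yield, totals, glass mass, are re-derived in exact precision, as set out in problem or answer, from the batch weights on 2700 lb of glass.
Per-material ignition loss:
  borax-5: 485.3 × 0.3074 = 149.2 lb
  soda ash: 257.3 × 0.4182 = 107.6 lb
  rutile: 307.3 × 0.01000 = 3.073 lb
  talc: 579.3 × 0.05050 = 29.25 lb
  CaSiO3: 1160 × 0.003000 = 3.480 lb
  calcined dolomite: 205.2 × 0.009900 = 2.031 lb
Total LOI = 294.6 lb
Glass = batch − LOI = 2994 − 294.6 = 2700 lb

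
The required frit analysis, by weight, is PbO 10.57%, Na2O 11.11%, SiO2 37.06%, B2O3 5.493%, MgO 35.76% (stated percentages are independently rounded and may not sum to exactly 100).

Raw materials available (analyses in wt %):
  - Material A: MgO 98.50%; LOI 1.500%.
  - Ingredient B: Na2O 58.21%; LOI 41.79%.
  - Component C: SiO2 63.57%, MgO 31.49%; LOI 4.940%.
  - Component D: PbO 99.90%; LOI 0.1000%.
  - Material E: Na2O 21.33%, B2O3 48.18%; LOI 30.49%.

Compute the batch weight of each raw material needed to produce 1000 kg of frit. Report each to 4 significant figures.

Batch per 1000 kg frit:
  Material A: 176.7 kg
  Ingredient B: 149.1 kg
  Component C: 583.0 kg
  Component D: 105.8 kg
  Material E: 114.0 kg
Total batch = 1129 kg; LOI loss = 128.6 kg; yield = 88.60%

The working math runs at full precision at every stage; mid-chain values are displayed rounded to four significant digits across the worked steps — a single rounding finalizes each reported number; all derived quantities (totals, net glass mass, LOI, the five compositions, the yield) are computed starting from the weights at 1000 kg of glass in full float precision, as they appear in the question or the answer.
Oxide mass targets, per 1000 kg frit:
  PbO: 10.57% × 1000 = 105.7 kg
  Na2O: 11.11% × 1000 = 111.1 kg
  SiO2: 37.06% × 1000 = 370.6 kg
  B2O3: 5.493% × 1000 = 54.93 kg
  MgO: 35.76% × 1000 = 357.6 kg
Oxide-by-oxide audit working from each reported weight, under the basis named above (each sum matches its target mass exact up to rounding of places):
  PbO: 105.8·0.9990 = 105.7 kg (target 105.7 kg)
  Na2O: 149.1·0.5821 + 114.0·0.2133 = 111.1 kg (target 111.1 kg)
  SiO2: 583.0·0.6357 = 370.6 kg (target 370.6 kg)
  B2O3: 114.0·0.4818 = 54.93 kg (target 54.93 kg)
  MgO: 176.7·0.9850 + 583.0·0.3149 = 357.6 kg (target 357.6 kg)
Glass-mass sanity pass: total charge less LOI = 1000 kg (the Σ of target masses is 999.9 kg; stated basis 1000 kg — gaps are rounding artifacts).
Adding the batch up: Σ batch = 1129 kg; ignition loss, Σ(batch × LOI) = 128.6 kg; glass ÷ batch gives a yield of 88.60%.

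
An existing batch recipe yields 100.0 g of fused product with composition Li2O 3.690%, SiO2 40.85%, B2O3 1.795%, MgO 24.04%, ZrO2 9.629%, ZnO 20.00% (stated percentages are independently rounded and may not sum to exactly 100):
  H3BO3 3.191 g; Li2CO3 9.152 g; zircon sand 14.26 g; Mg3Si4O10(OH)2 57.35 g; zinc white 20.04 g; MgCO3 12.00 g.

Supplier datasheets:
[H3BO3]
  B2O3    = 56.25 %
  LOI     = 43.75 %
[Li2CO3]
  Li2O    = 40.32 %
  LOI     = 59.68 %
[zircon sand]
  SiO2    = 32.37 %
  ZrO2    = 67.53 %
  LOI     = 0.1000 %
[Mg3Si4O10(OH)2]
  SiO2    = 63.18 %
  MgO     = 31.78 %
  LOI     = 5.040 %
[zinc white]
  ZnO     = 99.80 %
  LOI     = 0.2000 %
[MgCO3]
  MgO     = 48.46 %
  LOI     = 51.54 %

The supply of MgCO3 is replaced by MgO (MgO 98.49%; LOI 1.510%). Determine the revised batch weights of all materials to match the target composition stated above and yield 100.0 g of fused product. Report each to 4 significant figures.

The whole derivation holds exact precision from start to finish; in-progress results are displayed, rounded to 4 significant digits, in the printout — exactly one rounding is applied to each reported figure. All derived quantities are rebuilt from the weighed amounts per 100.0 g of glass in full float precision (totals, the yield, the six compositions, ignition loss, glass mass) exactly as shown in problem or answer.
Target masses of each oxide per 100.0 g fused product:
  Li2O: 3.690% × 100.0 = 3.690 g
  SiO2: 40.85% × 100.0 = 40.85 g
  B2O3: 1.795% × 100.0 = 1.795 g
  MgO: 24.04% × 100.0 = 24.04 g
  ZrO2: 9.629% × 100.0 = 9.629 g
  ZnO: 20.00% × 100.0 = 20.00 g
Mass-balance tally per oxide from the weights as reported, against the basis in use (every target is met by its sum within answer rounding):
  Li2O: 9.152·0.4032 = 3.690 g (target 3.690 g)
  SiO2: 14.26·0.3237 + 57.35·0.6318 = 40.85 g (target 40.85 g)
  B2O3: 3.191·0.5625 = 1.795 g (target 1.795 g)
  MgO: 57.35·0.3178 + 5.903·0.9849 = 24.04 g (target 24.04 g)
  ZrO2: 14.26·0.6753 = 9.630 g (target 9.629 g)
  ZnO: 20.04·0.9980 = 20.00 g (target 20.00 g)
Glass-mass closure: net batch after ignition = 100.0 g (the Σ of target masses is 100.0 g; versus the stated basis of 100.0 g — any gap is answer rounding).
Total batch = Σ batch = 109.9 g; LOI removed, Σ of batch·LOI: 9.892 g; as yield: glass ÷ batch → 91.00%.

Revised batch per 100.0 g fused product:
  H3BO3: 3.191 g
  Li2CO3: 9.152 g
  zircon sand: 14.26 g
  Mg3Si4O10(OH)2: 57.35 g
  zinc white: 20.04 g
  MgO: 5.903 g
Total batch = 109.9 g; LOI loss = 9.892 g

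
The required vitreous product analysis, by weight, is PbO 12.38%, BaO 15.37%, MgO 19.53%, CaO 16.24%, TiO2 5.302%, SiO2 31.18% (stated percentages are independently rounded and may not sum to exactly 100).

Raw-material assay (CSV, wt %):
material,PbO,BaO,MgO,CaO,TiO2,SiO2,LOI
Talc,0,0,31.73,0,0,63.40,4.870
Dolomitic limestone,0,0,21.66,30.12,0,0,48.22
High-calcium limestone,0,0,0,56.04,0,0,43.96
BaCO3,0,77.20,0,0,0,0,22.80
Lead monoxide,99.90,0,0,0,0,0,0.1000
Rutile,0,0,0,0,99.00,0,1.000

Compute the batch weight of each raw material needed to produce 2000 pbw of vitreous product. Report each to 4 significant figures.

Batch per 2000 pbw vitreous product:
  Talc: 983.6 pbw
  Dolomitic limestone: 362.4 pbw
  High-calcium limestone: 384.8 pbw
  BaCO3: 398.2 pbw
  Lead monoxide: 247.8 pbw
  Rutile: 107.1 pbw
Total batch = 2484 pbw; LOI loss = 483.9 pbw; yield = 80.52%

Values along the way appear, rounded to 4 significant digits, at each printed step. Every computation holds full float precision from first step to last; every reported figure is rounded once only — all derived quantities (ignition loss, the six compositions, the totals, yield, glass mass) are rebuilt in full float precision from the weighed amounts on 2000 pbw of glass, as they appear in either problem or answer.
Target oxide masses per 2000 pbw vitreous product:
  PbO: 12.38% × 2000 = 247.6 pbw
  BaO: 15.37% × 2000 = 307.4 pbw
  MgO: 19.53% × 2000 = 390.6 pbw
  CaO: 16.24% × 2000 = 324.8 pbw
  TiO2: 5.302% × 2000 = 106.0 pbw
  SiO2: 31.18% × 2000 = 623.6 pbw
Sums-versus-targets review applying the batch weights above, on the stated basis (each sum matches its target mass up to rounding of the answer):
  PbO: 247.8·0.9990 = 247.6 pbw (target 247.6 pbw)
  BaO: 398.2·0.7720 = 307.4 pbw (target 307.4 pbw)
  MgO: 983.6·0.3173 + 362.4·0.2166 = 390.6 pbw (target 390.6 pbw)
  CaO: 362.4·0.3012 + 384.8·0.5604 = 324.8 pbw (target 324.8 pbw)
  TiO2: 107.1·0.9900 = 106.0 pbw (target 106.0 pbw)
  SiO2: 983.6·0.6340 = 623.6 pbw (target 623.6 pbw)
Glass-mass sanity pass: net batch after ignition = 2000 pbw (oxide target masses add up to 2000 pbw; stated basis 2000 pbw — deltas are rounding alone).
Adding the batch up: Σ batch = 2484 pbw; ignition loss, Σ(batch × LOI) = 483.9 pbw; yield, glass over the total, = 80.52%.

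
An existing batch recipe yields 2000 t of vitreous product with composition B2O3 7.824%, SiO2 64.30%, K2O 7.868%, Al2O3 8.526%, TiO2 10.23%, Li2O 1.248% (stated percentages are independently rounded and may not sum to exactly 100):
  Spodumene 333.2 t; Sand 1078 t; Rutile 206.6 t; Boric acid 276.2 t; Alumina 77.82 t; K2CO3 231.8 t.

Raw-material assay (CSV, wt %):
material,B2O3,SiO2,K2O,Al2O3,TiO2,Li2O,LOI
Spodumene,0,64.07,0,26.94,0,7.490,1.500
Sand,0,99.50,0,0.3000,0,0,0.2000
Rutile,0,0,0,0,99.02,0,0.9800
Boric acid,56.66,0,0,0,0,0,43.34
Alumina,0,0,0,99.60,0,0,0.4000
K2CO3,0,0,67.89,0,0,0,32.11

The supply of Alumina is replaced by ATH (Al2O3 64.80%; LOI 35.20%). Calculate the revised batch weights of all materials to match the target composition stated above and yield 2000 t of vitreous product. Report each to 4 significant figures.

Full precision is maintained in every operation; values along the way are displayed rounded off to 4 significant digits in the printout; every reported value receives exactly one rounding; the derived quantities, which include LOI, net glass mass, totals, yield, the six compositions, are rebuilt in exact precision, as written in problem or answer, starting from the weights for 2000 t of glass.
Per-oxide target masses for 2000 t vitreous product:
  B2O3: 7.824% × 2000 = 156.5 t
  SiO2: 64.30% × 2000 = 1286 t
  K2O: 7.868% × 2000 = 157.4 t
  Al2O3: 8.526% × 2000 = 170.5 t
  TiO2: 10.23% × 2000 = 204.6 t
  Li2O: 1.248% × 2000 = 24.96 t
Sums-versus-targets review applying the batch weights above, per the basis as stated (sum by sum, the targets are met up to rounding of the answer):
  B2O3: 276.2·0.5666 = 156.5 t (target 156.5 t)
  SiO2: 333.2·0.6407 + 1078·0.9950 = 1286 t (target 1286 t)
  K2O: 231.8·0.6789 = 157.4 t (target 157.4 t)
  Al2O3: 333.2·0.2694 + 1078·0.003000 + 119.6·0.6480 = 170.5 t (target 170.5 t)
  TiO2: 206.6·0.9902 = 204.6 t (target 204.6 t)
  Li2O: 333.2·0.07490 = 24.96 t (target 24.96 t)
Glass-mass closure: batch Σ − ignition loss = 2000 t (the targets, summed, come to 2000 t; basis as stated: 2000 t — deltas are rounding alone).
Batch total: Σ batch = 2245 t; the LOI term Σ batch·LOI equals 245.4 t; yield, glass over the total, = 89.07%.

Revised batch per 2000 t vitreous product:
  Spodumene: 333.2 t
  Sand: 1078 t
  Rutile: 206.6 t
  Boric acid: 276.2 t
  ATH: 119.6 t
  K2CO3: 231.8 t
Total batch = 2245 t; LOI loss = 245.4 t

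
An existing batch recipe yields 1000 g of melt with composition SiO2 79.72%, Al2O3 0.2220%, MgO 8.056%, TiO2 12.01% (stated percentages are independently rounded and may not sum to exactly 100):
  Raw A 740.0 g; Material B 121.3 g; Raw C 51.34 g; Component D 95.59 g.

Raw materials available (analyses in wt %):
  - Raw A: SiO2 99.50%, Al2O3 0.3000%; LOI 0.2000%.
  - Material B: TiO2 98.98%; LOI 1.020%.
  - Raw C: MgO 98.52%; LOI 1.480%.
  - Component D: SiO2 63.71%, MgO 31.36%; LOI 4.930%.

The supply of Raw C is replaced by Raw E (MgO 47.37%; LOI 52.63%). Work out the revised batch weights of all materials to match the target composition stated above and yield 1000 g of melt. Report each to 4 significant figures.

Values along the way appear with 4-significant-digit rounding on the page — all arithmetic runs at full precision through every step. Every reported value undergoes a single rounding; all derived quantities, including the totals, the yield, four oxide percentages, glass mass, ignition loss, are rebuilt from the weighed amounts for 1000 g of glass at exact precision, as they appear in the problem or the answer.
Oxide-by-oxide targets in 1000 g melt:
  SiO2: 79.72% × 1000 = 797.2 g
  Al2O3: 0.2220% × 1000 = 2.220 g
  MgO: 8.056% × 1000 = 80.56 g
  TiO2: 12.01% × 1000 = 120.1 g
Per-oxide balance check from the weights as reported, per the basis as stated (delivered sums recover each target inside rounding margins):
  SiO2: 740.0·0.9950 + 95.59·0.6371 = 797.2 g (target 797.2 g)
  Al2O3: 740.0·0.003000 = 2.220 g (target 2.220 g)
  MgO: 106.8·0.4737 + 95.59·0.3136 = 80.57 g (target 80.56 g)
  TiO2: 121.3·0.9898 = 120.1 g (target 120.1 g)
Glass mass check: the batch minus its LOI: 1000 g (oxide target masses add up to 1000 g; versus the stated basis of 1000 g — any gap is answer rounding).
Batch grand total — Σ batch = 1064 g; loss to ignition Σ batch·LOI = 63.64 g; glass ÷ batch gives a yield of 94.02%.

Revised batch per 1000 g melt:
  Raw A: 740.0 g
  Material B: 121.3 g
  Raw E: 106.8 g
  Component D: 95.59 g
Total batch = 1064 g; LOI loss = 63.64 g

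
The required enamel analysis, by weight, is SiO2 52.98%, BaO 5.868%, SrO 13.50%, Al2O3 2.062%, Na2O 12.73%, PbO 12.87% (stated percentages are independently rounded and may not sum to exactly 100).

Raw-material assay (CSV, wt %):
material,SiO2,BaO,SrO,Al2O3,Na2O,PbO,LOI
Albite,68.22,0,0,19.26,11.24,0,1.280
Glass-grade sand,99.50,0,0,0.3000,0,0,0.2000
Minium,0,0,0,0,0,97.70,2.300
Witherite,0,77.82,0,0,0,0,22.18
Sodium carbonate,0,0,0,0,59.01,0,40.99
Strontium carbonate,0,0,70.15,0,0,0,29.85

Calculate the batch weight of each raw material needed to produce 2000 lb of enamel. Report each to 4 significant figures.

Values along the way are shown rounded off to 4 significant figures on the page; all internal work carries full float precision through every step; exactly one rounding is applied to every reported result. Derived quantities are rebuilt at full float precision (ignition loss, the totals, the six compositions, the yield, net glass mass) using the weight values at 2000 lb of glass, exactly as printed in either problem or answer.
The oxide mass targets at 2000 lb enamel:
  SiO2: 52.98% × 2000 = 1060 lb
  BaO: 5.868% × 2000 = 117.4 lb
  SrO: 13.50% × 2000 = 270.0 lb
  Al2O3: 2.062% × 2000 = 41.24 lb
  Na2O: 12.73% × 2000 = 254.6 lb
  PbO: 12.87% × 2000 = 257.4 lb
Per-oxide balance check on the weights just shown, versus the basis set out (target by target, the sums agree inside rounding margins):
  SiO2: 199.7·0.6822 + 928.0·0.9950 = 1060 lb (target 1060 lb)
  BaO: 150.8·0.7782 = 117.4 lb (target 117.4 lb)
  SrO: 384.9·0.7015 = 270.0 lb (target 270.0 lb)
  Al2O3: 199.7·0.1926 + 928.0·0.003000 = 41.25 lb (target 41.24 lb)
  Na2O: 199.7·0.1124 + 393.4·0.5901 = 254.6 lb (target 254.6 lb)
  PbO: 263.5·0.9770 = 257.4 lb (target 257.4 lb)
Mass balance on the glass: Σ batch − LOI loss = 2000 lb (targets for the oxides total 2000 lb; against the stated basis, 2000 lb — rounding explains the deltas).
Batch grand total — Σ batch = 2320 lb; Σ batch·LOI gives LOI loss = 320.1 lb; glass ÷ batch gives a yield of 86.21%.

Batch per 2000 lb enamel:
  Albite: 199.7 lb
  Glass-grade sand: 928.0 lb
  Minium: 263.5 lb
  Witherite: 150.8 lb
  Sodium carbonate: 393.4 lb
  Strontium carbonate: 384.9 lb
Total batch = 2320 lb; LOI loss = 320.1 lb; yield = 86.21%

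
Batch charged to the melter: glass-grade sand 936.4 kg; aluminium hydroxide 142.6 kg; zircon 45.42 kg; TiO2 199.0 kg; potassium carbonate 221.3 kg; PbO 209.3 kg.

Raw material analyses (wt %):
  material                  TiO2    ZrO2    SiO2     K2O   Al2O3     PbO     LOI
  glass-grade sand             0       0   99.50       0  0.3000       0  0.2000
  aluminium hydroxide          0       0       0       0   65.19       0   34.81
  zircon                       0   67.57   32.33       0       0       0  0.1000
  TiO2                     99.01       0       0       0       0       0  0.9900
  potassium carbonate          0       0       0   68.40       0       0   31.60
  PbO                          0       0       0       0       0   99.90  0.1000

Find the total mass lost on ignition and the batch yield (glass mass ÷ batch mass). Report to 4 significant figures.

LOI loss = 123.7 kg; glass = 1630 kg; yield = 92.95%

Working values are printed, with 4-significant-figure rounding, across the worked steps. The whole derivation carries full precision from start to finish — each reported number carries a single rounding; derived quantities are re-derived using the weight values at 1630 kg of glass in full float precision (yield, six oxide percentages, totals, ignition loss, glass mass) as set out in question or answer.
Material-by-material LOI:
  glass-grade sand: 936.4 × 0.002000 = 1.873 kg
  aluminium hydroxide: 142.6 × 0.3481 = 49.64 kg
  zircon: 45.42 × 0.001000 = 0.04542 kg
  TiO2: 199.0 × 0.009900 = 1.970 kg
  potassium carbonate: 221.3 × 0.3160 = 69.93 kg
  PbO: 209.3 × 0.001000 = 0.2093 kg
Total LOI = 123.7 kg
Glass = batch − LOI = 1754 − 123.7 = 1630 kg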